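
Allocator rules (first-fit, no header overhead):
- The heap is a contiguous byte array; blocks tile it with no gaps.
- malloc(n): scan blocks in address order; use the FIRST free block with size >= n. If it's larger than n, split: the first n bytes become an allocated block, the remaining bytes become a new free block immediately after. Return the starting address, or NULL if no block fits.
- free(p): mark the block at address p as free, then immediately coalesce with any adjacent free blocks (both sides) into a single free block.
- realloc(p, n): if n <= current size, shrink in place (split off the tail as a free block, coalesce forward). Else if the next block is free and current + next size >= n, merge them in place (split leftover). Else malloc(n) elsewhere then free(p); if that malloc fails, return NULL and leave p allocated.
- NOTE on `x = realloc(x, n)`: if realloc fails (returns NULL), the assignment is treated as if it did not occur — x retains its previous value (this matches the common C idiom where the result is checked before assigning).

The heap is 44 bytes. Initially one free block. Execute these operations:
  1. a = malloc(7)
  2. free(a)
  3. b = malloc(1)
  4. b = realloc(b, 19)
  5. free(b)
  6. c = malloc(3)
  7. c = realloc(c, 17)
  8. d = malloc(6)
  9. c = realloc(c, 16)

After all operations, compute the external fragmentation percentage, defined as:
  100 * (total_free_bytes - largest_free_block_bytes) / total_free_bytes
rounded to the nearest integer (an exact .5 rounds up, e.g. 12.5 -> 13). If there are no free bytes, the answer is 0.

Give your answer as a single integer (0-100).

Op 1: a = malloc(7) -> a = 0; heap: [0-6 ALLOC][7-43 FREE]
Op 2: free(a) -> (freed a); heap: [0-43 FREE]
Op 3: b = malloc(1) -> b = 0; heap: [0-0 ALLOC][1-43 FREE]
Op 4: b = realloc(b, 19) -> b = 0; heap: [0-18 ALLOC][19-43 FREE]
Op 5: free(b) -> (freed b); heap: [0-43 FREE]
Op 6: c = malloc(3) -> c = 0; heap: [0-2 ALLOC][3-43 FREE]
Op 7: c = realloc(c, 17) -> c = 0; heap: [0-16 ALLOC][17-43 FREE]
Op 8: d = malloc(6) -> d = 17; heap: [0-16 ALLOC][17-22 ALLOC][23-43 FREE]
Op 9: c = realloc(c, 16) -> c = 0; heap: [0-15 ALLOC][16-16 FREE][17-22 ALLOC][23-43 FREE]
Free blocks: [1 21] total_free=22 largest=21 -> 100*(22-21)/22 = 100/22 ≈ 4.545 -> rounds to 5

Answer: 5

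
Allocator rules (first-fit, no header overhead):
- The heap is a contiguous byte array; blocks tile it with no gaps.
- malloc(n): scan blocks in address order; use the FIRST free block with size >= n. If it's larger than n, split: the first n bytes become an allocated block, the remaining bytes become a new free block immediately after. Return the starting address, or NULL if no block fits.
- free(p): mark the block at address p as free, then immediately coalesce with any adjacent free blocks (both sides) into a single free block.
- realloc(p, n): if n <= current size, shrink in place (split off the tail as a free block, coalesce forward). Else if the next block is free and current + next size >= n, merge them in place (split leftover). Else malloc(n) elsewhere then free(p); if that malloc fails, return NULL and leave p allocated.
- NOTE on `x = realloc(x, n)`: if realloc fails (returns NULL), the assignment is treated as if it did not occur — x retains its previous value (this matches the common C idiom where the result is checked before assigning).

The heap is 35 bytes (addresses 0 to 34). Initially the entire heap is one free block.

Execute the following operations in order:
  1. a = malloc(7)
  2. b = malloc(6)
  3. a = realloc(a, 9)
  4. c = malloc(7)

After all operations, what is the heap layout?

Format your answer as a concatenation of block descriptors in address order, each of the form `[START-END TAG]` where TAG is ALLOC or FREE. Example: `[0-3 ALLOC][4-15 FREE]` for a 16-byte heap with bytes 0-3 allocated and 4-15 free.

Op 1: a = malloc(7) -> a = 0; heap: [0-6 ALLOC][7-34 FREE]
Op 2: b = malloc(6) -> b = 7; heap: [0-6 ALLOC][7-12 ALLOC][13-34 FREE]
Op 3: a = realloc(a, 9) -> a = 13; heap: [0-6 FREE][7-12 ALLOC][13-21 ALLOC][22-34 FREE]
Op 4: c = malloc(7) -> c = 0; heap: [0-6 ALLOC][7-12 ALLOC][13-21 ALLOC][22-34 FREE]

Answer: [0-6 ALLOC][7-12 ALLOC][13-21 ALLOC][22-34 FREE]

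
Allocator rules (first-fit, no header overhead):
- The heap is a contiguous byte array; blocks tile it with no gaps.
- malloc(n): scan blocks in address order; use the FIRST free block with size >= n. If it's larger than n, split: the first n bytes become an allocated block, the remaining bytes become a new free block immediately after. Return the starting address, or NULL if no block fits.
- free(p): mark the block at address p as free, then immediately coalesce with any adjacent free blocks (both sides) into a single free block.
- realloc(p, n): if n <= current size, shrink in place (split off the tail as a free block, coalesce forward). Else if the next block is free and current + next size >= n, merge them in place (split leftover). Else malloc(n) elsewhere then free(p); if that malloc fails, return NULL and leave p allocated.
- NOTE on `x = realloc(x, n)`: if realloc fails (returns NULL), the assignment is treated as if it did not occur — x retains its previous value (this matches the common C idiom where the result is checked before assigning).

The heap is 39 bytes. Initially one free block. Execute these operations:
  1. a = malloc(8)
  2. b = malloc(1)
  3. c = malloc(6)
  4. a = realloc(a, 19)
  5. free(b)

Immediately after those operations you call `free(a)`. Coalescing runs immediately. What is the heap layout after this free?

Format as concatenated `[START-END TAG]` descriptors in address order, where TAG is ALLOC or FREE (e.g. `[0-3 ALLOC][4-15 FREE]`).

Op 1: a = malloc(8) -> a = 0; heap: [0-7 ALLOC][8-38 FREE]
Op 2: b = malloc(1) -> b = 8; heap: [0-7 ALLOC][8-8 ALLOC][9-38 FREE]
Op 3: c = malloc(6) -> c = 9; heap: [0-7 ALLOC][8-8 ALLOC][9-14 ALLOC][15-38 FREE]
Op 4: a = realloc(a, 19) -> a = 15; heap: [0-7 FREE][8-8 ALLOC][9-14 ALLOC][15-33 ALLOC][34-38 FREE]
Op 5: free(b) -> (freed b); heap: [0-8 FREE][9-14 ALLOC][15-33 ALLOC][34-38 FREE]
free(a): a = 15 -> block [15-33 ALLOC]; mark free, coalesce with adjacent free neighbors -> [0-8 FREE][9-14 ALLOC][15-38 FREE]

Answer: [0-8 FREE][9-14 ALLOC][15-38 FREE]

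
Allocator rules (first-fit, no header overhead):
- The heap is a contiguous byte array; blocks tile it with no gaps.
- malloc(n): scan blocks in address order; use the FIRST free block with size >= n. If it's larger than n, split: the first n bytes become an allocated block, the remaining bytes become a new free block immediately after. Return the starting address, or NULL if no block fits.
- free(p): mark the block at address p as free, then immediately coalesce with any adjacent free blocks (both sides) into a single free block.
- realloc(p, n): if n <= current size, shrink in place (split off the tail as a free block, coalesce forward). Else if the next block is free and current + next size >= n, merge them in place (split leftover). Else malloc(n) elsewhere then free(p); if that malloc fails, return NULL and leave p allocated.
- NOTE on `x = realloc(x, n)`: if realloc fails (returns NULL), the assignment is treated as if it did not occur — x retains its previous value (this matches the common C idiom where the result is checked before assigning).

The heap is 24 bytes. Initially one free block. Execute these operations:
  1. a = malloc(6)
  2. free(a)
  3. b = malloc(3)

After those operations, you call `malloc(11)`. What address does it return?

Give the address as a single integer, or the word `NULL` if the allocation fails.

Op 1: a = malloc(6) -> a = 0; heap: [0-5 ALLOC][6-23 FREE]
Op 2: free(a) -> (freed a); heap: [0-23 FREE]
Op 3: b = malloc(3) -> b = 0; heap: [0-2 ALLOC][3-23 FREE]
malloc(11): first-fit scan over [0-2 ALLOC][3-23 FREE] -> 3

Answer: 3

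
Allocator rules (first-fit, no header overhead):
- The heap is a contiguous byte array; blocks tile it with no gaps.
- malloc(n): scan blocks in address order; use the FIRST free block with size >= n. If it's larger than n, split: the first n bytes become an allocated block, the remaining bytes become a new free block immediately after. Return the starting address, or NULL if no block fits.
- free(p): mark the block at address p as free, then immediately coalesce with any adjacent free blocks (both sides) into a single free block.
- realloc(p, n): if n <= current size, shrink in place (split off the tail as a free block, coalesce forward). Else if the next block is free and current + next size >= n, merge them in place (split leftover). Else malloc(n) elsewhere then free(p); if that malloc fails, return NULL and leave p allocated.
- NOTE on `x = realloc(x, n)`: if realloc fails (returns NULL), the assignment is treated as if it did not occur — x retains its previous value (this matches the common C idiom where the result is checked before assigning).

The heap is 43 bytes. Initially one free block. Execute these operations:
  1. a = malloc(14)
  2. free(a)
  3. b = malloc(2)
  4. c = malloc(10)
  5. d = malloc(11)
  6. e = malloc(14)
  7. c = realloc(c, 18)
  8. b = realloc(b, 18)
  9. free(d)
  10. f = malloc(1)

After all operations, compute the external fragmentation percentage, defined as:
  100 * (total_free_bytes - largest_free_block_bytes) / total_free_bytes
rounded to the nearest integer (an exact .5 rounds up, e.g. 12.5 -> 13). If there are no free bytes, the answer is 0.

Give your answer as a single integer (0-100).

Op 1: a = malloc(14) -> a = 0; heap: [0-13 ALLOC][14-42 FREE]
Op 2: free(a) -> (freed a); heap: [0-42 FREE]
Op 3: b = malloc(2) -> b = 0; heap: [0-1 ALLOC][2-42 FREE]
Op 4: c = malloc(10) -> c = 2; heap: [0-1 ALLOC][2-11 ALLOC][12-42 FREE]
Op 5: d = malloc(11) -> d = 12; heap: [0-1 ALLOC][2-11 ALLOC][12-22 ALLOC][23-42 FREE]
Op 6: e = malloc(14) -> e = 23; heap: [0-1 ALLOC][2-11 ALLOC][12-22 ALLOC][23-36 ALLOC][37-42 FREE]
Op 7: c = realloc(c, 18) -> NULL (c unchanged); heap: [0-1 ALLOC][2-11 ALLOC][12-22 ALLOC][23-36 ALLOC][37-42 FREE]
Op 8: b = realloc(b, 18) -> NULL (b unchanged); heap: [0-1 ALLOC][2-11 ALLOC][12-22 ALLOC][23-36 ALLOC][37-42 FREE]
Op 9: free(d) -> (freed d); heap: [0-1 ALLOC][2-11 ALLOC][12-22 FREE][23-36 ALLOC][37-42 FREE]
Op 10: f = malloc(1) -> f = 12; heap: [0-1 ALLOC][2-11 ALLOC][12-12 ALLOC][13-22 FREE][23-36 ALLOC][37-42 FREE]
Free blocks: [10 6] total_free=16 largest=10 -> 100*(16-10)/16 = 600/16 = 37.5 -> rounds to 38

Answer: 38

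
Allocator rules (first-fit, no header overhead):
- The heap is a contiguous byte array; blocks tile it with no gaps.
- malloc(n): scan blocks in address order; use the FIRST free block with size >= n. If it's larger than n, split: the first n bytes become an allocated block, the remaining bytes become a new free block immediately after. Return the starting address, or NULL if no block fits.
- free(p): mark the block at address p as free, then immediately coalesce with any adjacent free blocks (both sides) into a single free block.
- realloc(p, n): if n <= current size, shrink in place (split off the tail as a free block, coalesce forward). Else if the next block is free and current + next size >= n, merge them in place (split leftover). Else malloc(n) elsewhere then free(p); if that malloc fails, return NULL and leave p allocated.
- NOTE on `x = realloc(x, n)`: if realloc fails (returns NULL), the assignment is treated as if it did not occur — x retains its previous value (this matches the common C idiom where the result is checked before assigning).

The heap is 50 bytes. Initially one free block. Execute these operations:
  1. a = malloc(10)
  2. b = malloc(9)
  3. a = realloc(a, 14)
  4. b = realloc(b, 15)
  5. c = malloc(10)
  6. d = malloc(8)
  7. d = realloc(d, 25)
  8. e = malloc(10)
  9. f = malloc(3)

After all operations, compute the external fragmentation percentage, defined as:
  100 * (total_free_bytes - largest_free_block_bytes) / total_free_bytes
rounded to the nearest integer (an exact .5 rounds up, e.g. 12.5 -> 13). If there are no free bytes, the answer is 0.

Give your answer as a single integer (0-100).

Answer: 33

Derivation:
Op 1: a = malloc(10) -> a = 0; heap: [0-9 ALLOC][10-49 FREE]
Op 2: b = malloc(9) -> b = 10; heap: [0-9 ALLOC][10-18 ALLOC][19-49 FREE]
Op 3: a = realloc(a, 14) -> a = 19; heap: [0-9 FREE][10-18 ALLOC][19-32 ALLOC][33-49 FREE]
Op 4: b = realloc(b, 15) -> b = 33; heap: [0-18 FREE][19-32 ALLOC][33-47 ALLOC][48-49 FREE]
Op 5: c = malloc(10) -> c = 0; heap: [0-9 ALLOC][10-18 FREE][19-32 ALLOC][33-47 ALLOC][48-49 FREE]
Op 6: d = malloc(8) -> d = 10; heap: [0-9 ALLOC][10-17 ALLOC][18-18 FREE][19-32 ALLOC][33-47 ALLOC][48-49 FREE]
Op 7: d = realloc(d, 25) -> NULL (d unchanged); heap: [0-9 ALLOC][10-17 ALLOC][18-18 FREE][19-32 ALLOC][33-47 ALLOC][48-49 FREE]
Op 8: e = malloc(10) -> e = NULL; heap: [0-9 ALLOC][10-17 ALLOC][18-18 FREE][19-32 ALLOC][33-47 ALLOC][48-49 FREE]
Op 9: f = malloc(3) -> f = NULL; heap: [0-9 ALLOC][10-17 ALLOC][18-18 FREE][19-32 ALLOC][33-47 ALLOC][48-49 FREE]
Free blocks: [1 2] total_free=3 largest=2 -> 100*(3-2)/3 = 100/3 ≈ 33.333 -> rounds to 33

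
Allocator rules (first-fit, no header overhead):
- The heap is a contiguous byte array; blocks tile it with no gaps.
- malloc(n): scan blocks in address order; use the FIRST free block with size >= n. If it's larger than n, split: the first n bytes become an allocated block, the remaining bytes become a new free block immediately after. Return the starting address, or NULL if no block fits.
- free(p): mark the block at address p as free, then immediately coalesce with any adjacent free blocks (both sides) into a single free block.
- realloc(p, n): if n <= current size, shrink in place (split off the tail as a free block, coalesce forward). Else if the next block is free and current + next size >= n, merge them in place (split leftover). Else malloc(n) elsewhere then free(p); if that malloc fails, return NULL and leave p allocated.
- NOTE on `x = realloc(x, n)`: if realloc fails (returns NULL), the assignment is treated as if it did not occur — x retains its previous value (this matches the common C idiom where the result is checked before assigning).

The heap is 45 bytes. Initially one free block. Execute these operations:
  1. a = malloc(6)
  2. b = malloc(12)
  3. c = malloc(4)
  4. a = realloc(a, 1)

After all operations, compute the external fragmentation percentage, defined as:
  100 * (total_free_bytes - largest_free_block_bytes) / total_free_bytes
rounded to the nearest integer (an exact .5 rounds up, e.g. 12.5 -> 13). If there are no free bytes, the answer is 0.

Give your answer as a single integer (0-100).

Answer: 18

Derivation:
Op 1: a = malloc(6) -> a = 0; heap: [0-5 ALLOC][6-44 FREE]
Op 2: b = malloc(12) -> b = 6; heap: [0-5 ALLOC][6-17 ALLOC][18-44 FREE]
Op 3: c = malloc(4) -> c = 18; heap: [0-5 ALLOC][6-17 ALLOC][18-21 ALLOC][22-44 FREE]
Op 4: a = realloc(a, 1) -> a = 0; heap: [0-0 ALLOC][1-5 FREE][6-17 ALLOC][18-21 ALLOC][22-44 FREE]
Free blocks: [5 23] total_free=28 largest=23 -> 100*(28-23)/28 = 500/28 ≈ 17.857 -> rounds to 18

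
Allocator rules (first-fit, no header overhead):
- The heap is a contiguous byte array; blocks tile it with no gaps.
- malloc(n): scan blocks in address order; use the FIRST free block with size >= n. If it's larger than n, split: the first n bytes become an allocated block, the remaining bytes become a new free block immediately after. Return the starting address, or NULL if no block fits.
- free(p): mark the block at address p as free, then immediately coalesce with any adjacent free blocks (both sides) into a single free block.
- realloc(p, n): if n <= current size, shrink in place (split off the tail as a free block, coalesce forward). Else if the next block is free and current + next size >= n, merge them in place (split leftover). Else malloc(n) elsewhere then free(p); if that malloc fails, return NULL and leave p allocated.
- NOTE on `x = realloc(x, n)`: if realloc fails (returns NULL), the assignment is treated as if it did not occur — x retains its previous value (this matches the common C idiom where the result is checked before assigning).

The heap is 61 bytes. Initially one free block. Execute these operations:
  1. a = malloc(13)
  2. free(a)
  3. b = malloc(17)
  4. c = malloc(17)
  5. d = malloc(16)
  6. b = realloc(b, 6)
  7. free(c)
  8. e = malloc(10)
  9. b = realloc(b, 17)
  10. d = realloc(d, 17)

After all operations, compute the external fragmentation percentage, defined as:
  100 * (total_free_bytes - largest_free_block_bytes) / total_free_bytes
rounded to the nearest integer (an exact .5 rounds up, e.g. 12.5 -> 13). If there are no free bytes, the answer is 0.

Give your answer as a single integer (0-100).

Op 1: a = malloc(13) -> a = 0; heap: [0-12 ALLOC][13-60 FREE]
Op 2: free(a) -> (freed a); heap: [0-60 FREE]
Op 3: b = malloc(17) -> b = 0; heap: [0-16 ALLOC][17-60 FREE]
Op 4: c = malloc(17) -> c = 17; heap: [0-16 ALLOC][17-33 ALLOC][34-60 FREE]
Op 5: d = malloc(16) -> d = 34; heap: [0-16 ALLOC][17-33 ALLOC][34-49 ALLOC][50-60 FREE]
Op 6: b = realloc(b, 6) -> b = 0; heap: [0-5 ALLOC][6-16 FREE][17-33 ALLOC][34-49 ALLOC][50-60 FREE]
Op 7: free(c) -> (freed c); heap: [0-5 ALLOC][6-33 FREE][34-49 ALLOC][50-60 FREE]
Op 8: e = malloc(10) -> e = 6; heap: [0-5 ALLOC][6-15 ALLOC][16-33 FREE][34-49 ALLOC][50-60 FREE]
Op 9: b = realloc(b, 17) -> b = 16; heap: [0-5 FREE][6-15 ALLOC][16-32 ALLOC][33-33 FREE][34-49 ALLOC][50-60 FREE]
Op 10: d = realloc(d, 17) -> d = 34; heap: [0-5 FREE][6-15 ALLOC][16-32 ALLOC][33-33 FREE][34-50 ALLOC][51-60 FREE]
Free blocks: [6 1 10] total_free=17 largest=10 -> 100*(17-10)/17 = 700/17 ≈ 41.176 -> rounds to 41

Answer: 41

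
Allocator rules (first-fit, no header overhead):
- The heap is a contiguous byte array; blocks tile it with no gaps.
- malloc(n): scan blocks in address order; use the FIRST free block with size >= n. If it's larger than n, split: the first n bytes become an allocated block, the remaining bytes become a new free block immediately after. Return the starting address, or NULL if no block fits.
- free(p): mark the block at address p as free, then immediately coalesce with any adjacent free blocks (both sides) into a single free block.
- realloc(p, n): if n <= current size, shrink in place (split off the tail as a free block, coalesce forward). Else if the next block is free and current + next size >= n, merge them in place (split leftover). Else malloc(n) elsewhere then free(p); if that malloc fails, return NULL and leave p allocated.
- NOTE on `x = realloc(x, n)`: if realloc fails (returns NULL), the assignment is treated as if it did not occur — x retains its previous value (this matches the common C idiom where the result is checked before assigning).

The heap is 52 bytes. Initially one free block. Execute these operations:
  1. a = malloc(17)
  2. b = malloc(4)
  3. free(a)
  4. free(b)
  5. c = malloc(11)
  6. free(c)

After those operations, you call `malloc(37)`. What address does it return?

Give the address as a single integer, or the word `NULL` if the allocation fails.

Op 1: a = malloc(17) -> a = 0; heap: [0-16 ALLOC][17-51 FREE]
Op 2: b = malloc(4) -> b = 17; heap: [0-16 ALLOC][17-20 ALLOC][21-51 FREE]
Op 3: free(a) -> (freed a); heap: [0-16 FREE][17-20 ALLOC][21-51 FREE]
Op 4: free(b) -> (freed b); heap: [0-51 FREE]
Op 5: c = malloc(11) -> c = 0; heap: [0-10 ALLOC][11-51 FREE]
Op 6: free(c) -> (freed c); heap: [0-51 FREE]
malloc(37): first-fit scan over [0-51 FREE] -> 0

Answer: 0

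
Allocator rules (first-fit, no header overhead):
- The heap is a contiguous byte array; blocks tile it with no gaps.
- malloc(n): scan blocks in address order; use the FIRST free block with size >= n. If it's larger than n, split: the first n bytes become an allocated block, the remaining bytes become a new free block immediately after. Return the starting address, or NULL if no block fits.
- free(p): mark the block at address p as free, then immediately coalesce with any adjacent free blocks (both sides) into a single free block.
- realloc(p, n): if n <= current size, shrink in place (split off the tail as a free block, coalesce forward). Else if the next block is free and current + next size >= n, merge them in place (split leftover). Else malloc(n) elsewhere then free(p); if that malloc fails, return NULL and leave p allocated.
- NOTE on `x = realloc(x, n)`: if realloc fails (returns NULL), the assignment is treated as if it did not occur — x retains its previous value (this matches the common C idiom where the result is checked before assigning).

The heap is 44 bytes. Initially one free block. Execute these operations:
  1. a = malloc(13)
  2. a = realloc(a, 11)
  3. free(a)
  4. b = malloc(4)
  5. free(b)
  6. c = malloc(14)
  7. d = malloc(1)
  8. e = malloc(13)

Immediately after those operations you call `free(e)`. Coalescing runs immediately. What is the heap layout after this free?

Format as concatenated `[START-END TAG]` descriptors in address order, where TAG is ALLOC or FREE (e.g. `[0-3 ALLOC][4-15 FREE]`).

Answer: [0-13 ALLOC][14-14 ALLOC][15-43 FREE]

Derivation:
Op 1: a = malloc(13) -> a = 0; heap: [0-12 ALLOC][13-43 FREE]
Op 2: a = realloc(a, 11) -> a = 0; heap: [0-10 ALLOC][11-43 FREE]
Op 3: free(a) -> (freed a); heap: [0-43 FREE]
Op 4: b = malloc(4) -> b = 0; heap: [0-3 ALLOC][4-43 FREE]
Op 5: free(b) -> (freed b); heap: [0-43 FREE]
Op 6: c = malloc(14) -> c = 0; heap: [0-13 ALLOC][14-43 FREE]
Op 7: d = malloc(1) -> d = 14; heap: [0-13 ALLOC][14-14 ALLOC][15-43 FREE]
Op 8: e = malloc(13) -> e = 15; heap: [0-13 ALLOC][14-14 ALLOC][15-27 ALLOC][28-43 FREE]
free(e): e = 15 -> block [15-27 ALLOC]; mark free, coalesce with adjacent free neighbors -> [0-13 ALLOC][14-14 ALLOC][15-43 FREE]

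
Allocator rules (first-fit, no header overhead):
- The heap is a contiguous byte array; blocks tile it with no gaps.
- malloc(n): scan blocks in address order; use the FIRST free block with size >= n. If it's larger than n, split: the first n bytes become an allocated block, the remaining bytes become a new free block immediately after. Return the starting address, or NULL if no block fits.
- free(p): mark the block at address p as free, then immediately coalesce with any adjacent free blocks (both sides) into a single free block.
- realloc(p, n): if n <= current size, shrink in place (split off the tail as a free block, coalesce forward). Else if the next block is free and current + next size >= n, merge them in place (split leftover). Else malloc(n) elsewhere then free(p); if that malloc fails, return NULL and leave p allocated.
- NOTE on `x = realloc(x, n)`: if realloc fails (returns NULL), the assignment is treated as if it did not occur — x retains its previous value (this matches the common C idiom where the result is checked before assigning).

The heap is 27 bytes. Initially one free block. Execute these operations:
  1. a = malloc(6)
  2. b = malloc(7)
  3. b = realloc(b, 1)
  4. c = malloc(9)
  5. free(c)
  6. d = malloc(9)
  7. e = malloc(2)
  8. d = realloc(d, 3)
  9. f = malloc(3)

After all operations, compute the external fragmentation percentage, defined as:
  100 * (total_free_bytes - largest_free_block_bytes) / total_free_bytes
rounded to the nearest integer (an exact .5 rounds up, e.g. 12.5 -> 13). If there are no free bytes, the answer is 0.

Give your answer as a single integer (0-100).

Answer: 25

Derivation:
Op 1: a = malloc(6) -> a = 0; heap: [0-5 ALLOC][6-26 FREE]
Op 2: b = malloc(7) -> b = 6; heap: [0-5 ALLOC][6-12 ALLOC][13-26 FREE]
Op 3: b = realloc(b, 1) -> b = 6; heap: [0-5 ALLOC][6-6 ALLOC][7-26 FREE]
Op 4: c = malloc(9) -> c = 7; heap: [0-5 ALLOC][6-6 ALLOC][7-15 ALLOC][16-26 FREE]
Op 5: free(c) -> (freed c); heap: [0-5 ALLOC][6-6 ALLOC][7-26 FREE]
Op 6: d = malloc(9) -> d = 7; heap: [0-5 ALLOC][6-6 ALLOC][7-15 ALLOC][16-26 FREE]
Op 7: e = malloc(2) -> e = 16; heap: [0-5 ALLOC][6-6 ALLOC][7-15 ALLOC][16-17 ALLOC][18-26 FREE]
Op 8: d = realloc(d, 3) -> d = 7; heap: [0-5 ALLOC][6-6 ALLOC][7-9 ALLOC][10-15 FREE][16-17 ALLOC][18-26 FREE]
Op 9: f = malloc(3) -> f = 10; heap: [0-5 ALLOC][6-6 ALLOC][7-9 ALLOC][10-12 ALLOC][13-15 FREE][16-17 ALLOC][18-26 FREE]
Free blocks: [3 9] total_free=12 largest=9 -> 100*(12-9)/12 = 300/12 = 25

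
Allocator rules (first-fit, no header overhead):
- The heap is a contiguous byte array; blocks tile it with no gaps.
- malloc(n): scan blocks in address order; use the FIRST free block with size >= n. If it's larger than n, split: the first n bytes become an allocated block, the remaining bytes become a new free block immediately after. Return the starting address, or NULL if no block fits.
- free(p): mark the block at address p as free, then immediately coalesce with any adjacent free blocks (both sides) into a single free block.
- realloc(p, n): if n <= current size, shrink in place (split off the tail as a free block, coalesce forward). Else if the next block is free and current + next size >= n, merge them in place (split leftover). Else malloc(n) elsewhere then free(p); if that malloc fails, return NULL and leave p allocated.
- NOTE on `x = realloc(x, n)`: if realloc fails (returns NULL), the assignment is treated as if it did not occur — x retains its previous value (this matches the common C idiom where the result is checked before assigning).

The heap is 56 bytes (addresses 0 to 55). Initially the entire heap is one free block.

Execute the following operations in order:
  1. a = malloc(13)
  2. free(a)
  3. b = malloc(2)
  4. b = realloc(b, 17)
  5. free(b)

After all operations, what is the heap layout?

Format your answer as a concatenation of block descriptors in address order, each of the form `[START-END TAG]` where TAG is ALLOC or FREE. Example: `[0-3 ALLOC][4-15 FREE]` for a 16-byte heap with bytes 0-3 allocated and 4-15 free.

Op 1: a = malloc(13) -> a = 0; heap: [0-12 ALLOC][13-55 FREE]
Op 2: free(a) -> (freed a); heap: [0-55 FREE]
Op 3: b = malloc(2) -> b = 0; heap: [0-1 ALLOC][2-55 FREE]
Op 4: b = realloc(b, 17) -> b = 0; heap: [0-16 ALLOC][17-55 FREE]
Op 5: free(b) -> (freed b); heap: [0-55 FREE]

Answer: [0-55 FREE]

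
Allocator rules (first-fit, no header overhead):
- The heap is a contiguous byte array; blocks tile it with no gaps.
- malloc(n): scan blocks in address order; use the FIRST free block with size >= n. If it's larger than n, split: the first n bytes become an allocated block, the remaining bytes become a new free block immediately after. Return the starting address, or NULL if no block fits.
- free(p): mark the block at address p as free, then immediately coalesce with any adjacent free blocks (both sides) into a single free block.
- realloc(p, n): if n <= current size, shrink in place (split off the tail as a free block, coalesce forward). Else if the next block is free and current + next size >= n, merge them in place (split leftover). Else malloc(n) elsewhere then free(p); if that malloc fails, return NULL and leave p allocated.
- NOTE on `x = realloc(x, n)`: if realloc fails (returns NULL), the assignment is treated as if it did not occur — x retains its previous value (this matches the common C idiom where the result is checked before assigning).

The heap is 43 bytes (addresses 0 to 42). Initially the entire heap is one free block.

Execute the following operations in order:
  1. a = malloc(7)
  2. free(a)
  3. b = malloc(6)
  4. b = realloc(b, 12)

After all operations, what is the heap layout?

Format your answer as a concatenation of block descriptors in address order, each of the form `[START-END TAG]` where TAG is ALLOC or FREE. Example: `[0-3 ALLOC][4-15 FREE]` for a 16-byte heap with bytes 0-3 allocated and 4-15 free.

Op 1: a = malloc(7) -> a = 0; heap: [0-6 ALLOC][7-42 FREE]
Op 2: free(a) -> (freed a); heap: [0-42 FREE]
Op 3: b = malloc(6) -> b = 0; heap: [0-5 ALLOC][6-42 FREE]
Op 4: b = realloc(b, 12) -> b = 0; heap: [0-11 ALLOC][12-42 FREE]

Answer: [0-11 ALLOC][12-42 FREE]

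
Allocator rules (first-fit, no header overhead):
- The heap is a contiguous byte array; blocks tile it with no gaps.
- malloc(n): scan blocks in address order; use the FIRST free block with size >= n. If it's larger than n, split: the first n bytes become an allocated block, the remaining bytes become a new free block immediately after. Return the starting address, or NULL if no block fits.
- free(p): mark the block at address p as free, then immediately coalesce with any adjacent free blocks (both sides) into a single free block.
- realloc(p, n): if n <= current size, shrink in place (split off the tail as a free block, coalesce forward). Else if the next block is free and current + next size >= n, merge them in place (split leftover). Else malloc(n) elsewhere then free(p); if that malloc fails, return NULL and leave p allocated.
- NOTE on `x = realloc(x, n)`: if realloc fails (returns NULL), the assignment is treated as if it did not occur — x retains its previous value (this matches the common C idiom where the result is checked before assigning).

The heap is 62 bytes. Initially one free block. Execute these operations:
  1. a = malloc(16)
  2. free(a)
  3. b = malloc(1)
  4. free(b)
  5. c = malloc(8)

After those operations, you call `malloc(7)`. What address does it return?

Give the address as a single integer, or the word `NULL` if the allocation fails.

Op 1: a = malloc(16) -> a = 0; heap: [0-15 ALLOC][16-61 FREE]
Op 2: free(a) -> (freed a); heap: [0-61 FREE]
Op 3: b = malloc(1) -> b = 0; heap: [0-0 ALLOC][1-61 FREE]
Op 4: free(b) -> (freed b); heap: [0-61 FREE]
Op 5: c = malloc(8) -> c = 0; heap: [0-7 ALLOC][8-61 FREE]
malloc(7): first-fit scan over [0-7 ALLOC][8-61 FREE] -> 8

Answer: 8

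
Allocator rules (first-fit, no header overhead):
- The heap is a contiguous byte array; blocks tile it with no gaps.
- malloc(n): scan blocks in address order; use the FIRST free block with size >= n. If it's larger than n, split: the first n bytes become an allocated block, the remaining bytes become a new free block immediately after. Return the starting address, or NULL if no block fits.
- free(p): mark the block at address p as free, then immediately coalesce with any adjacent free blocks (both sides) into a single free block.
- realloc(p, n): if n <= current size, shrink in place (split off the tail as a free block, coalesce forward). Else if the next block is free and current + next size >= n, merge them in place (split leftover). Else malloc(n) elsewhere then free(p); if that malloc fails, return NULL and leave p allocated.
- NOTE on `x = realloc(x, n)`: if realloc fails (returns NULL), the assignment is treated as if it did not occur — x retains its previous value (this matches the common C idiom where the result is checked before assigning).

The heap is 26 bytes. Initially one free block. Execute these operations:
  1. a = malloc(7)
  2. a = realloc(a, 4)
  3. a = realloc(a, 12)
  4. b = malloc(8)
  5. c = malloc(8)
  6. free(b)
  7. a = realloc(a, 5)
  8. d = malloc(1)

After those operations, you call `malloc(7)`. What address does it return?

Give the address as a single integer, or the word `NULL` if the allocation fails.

Op 1: a = malloc(7) -> a = 0; heap: [0-6 ALLOC][7-25 FREE]
Op 2: a = realloc(a, 4) -> a = 0; heap: [0-3 ALLOC][4-25 FREE]
Op 3: a = realloc(a, 12) -> a = 0; heap: [0-11 ALLOC][12-25 FREE]
Op 4: b = malloc(8) -> b = 12; heap: [0-11 ALLOC][12-19 ALLOC][20-25 FREE]
Op 5: c = malloc(8) -> c = NULL; heap: [0-11 ALLOC][12-19 ALLOC][20-25 FREE]
Op 6: free(b) -> (freed b); heap: [0-11 ALLOC][12-25 FREE]
Op 7: a = realloc(a, 5) -> a = 0; heap: [0-4 ALLOC][5-25 FREE]
Op 8: d = malloc(1) -> d = 5; heap: [0-4 ALLOC][5-5 ALLOC][6-25 FREE]
malloc(7): first-fit scan over [0-4 ALLOC][5-5 ALLOC][6-25 FREE] -> 6

Answer: 6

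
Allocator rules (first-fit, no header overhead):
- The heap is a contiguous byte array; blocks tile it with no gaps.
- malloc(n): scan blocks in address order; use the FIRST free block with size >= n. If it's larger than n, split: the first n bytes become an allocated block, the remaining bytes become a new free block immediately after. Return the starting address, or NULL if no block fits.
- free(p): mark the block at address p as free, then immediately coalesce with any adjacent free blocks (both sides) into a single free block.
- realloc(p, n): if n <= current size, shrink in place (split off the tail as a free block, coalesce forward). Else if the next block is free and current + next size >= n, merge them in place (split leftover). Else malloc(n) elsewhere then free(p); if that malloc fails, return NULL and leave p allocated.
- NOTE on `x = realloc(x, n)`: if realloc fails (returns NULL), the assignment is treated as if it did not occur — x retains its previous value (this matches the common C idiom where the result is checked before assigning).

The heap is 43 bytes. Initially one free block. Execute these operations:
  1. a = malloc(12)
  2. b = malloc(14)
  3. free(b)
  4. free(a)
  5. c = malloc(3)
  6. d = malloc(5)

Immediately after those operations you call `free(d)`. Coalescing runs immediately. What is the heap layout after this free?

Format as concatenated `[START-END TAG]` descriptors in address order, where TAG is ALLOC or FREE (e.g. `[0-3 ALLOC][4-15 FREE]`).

Answer: [0-2 ALLOC][3-42 FREE]

Derivation:
Op 1: a = malloc(12) -> a = 0; heap: [0-11 ALLOC][12-42 FREE]
Op 2: b = malloc(14) -> b = 12; heap: [0-11 ALLOC][12-25 ALLOC][26-42 FREE]
Op 3: free(b) -> (freed b); heap: [0-11 ALLOC][12-42 FREE]
Op 4: free(a) -> (freed a); heap: [0-42 FREE]
Op 5: c = malloc(3) -> c = 0; heap: [0-2 ALLOC][3-42 FREE]
Op 6: d = malloc(5) -> d = 3; heap: [0-2 ALLOC][3-7 ALLOC][8-42 FREE]
free(d): d = 3 -> block [3-7 ALLOC]; mark free, coalesce with adjacent free neighbors -> [0-2 ALLOC][3-42 FREE]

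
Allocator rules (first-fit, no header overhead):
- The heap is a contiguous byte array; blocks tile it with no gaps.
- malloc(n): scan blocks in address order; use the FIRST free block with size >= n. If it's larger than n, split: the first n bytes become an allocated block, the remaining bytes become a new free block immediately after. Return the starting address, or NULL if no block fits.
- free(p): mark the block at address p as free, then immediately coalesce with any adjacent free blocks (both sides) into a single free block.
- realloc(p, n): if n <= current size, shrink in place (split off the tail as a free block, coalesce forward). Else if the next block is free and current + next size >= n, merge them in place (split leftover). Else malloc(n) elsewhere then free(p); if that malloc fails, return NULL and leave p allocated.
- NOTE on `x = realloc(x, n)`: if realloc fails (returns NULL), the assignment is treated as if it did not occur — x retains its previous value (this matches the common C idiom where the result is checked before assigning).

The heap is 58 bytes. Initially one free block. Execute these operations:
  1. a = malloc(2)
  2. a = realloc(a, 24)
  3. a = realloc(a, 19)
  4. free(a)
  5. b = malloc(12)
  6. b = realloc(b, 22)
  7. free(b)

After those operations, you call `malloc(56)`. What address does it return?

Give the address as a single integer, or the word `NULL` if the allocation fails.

Answer: 0

Derivation:
Op 1: a = malloc(2) -> a = 0; heap: [0-1 ALLOC][2-57 FREE]
Op 2: a = realloc(a, 24) -> a = 0; heap: [0-23 ALLOC][24-57 FREE]
Op 3: a = realloc(a, 19) -> a = 0; heap: [0-18 ALLOC][19-57 FREE]
Op 4: free(a) -> (freed a); heap: [0-57 FREE]
Op 5: b = malloc(12) -> b = 0; heap: [0-11 ALLOC][12-57 FREE]
Op 6: b = realloc(b, 22) -> b = 0; heap: [0-21 ALLOC][22-57 FREE]
Op 7: free(b) -> (freed b); heap: [0-57 FREE]
malloc(56): first-fit scan over [0-57 FREE] -> 0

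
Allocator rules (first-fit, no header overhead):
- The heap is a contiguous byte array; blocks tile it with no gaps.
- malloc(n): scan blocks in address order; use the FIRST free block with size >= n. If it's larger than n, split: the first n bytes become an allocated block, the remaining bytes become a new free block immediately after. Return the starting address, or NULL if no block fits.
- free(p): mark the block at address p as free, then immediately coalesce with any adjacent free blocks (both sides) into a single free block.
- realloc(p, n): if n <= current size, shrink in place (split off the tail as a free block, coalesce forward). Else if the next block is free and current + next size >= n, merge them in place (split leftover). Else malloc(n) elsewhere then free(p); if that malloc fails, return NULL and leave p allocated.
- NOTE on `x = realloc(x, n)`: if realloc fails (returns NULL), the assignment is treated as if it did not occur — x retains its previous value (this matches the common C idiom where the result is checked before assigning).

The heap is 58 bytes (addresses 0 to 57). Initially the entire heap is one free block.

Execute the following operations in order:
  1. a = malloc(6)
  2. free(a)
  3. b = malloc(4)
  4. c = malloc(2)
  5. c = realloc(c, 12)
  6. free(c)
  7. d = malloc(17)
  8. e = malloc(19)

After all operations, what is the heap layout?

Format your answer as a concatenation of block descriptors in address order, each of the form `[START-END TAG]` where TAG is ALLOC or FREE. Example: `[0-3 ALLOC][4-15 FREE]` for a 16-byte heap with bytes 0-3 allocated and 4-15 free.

Op 1: a = malloc(6) -> a = 0; heap: [0-5 ALLOC][6-57 FREE]
Op 2: free(a) -> (freed a); heap: [0-57 FREE]
Op 3: b = malloc(4) -> b = 0; heap: [0-3 ALLOC][4-57 FREE]
Op 4: c = malloc(2) -> c = 4; heap: [0-3 ALLOC][4-5 ALLOC][6-57 FREE]
Op 5: c = realloc(c, 12) -> c = 4; heap: [0-3 ALLOC][4-15 ALLOC][16-57 FREE]
Op 6: free(c) -> (freed c); heap: [0-3 ALLOC][4-57 FREE]
Op 7: d = malloc(17) -> d = 4; heap: [0-3 ALLOC][4-20 ALLOC][21-57 FREE]
Op 8: e = malloc(19) -> e = 21; heap: [0-3 ALLOC][4-20 ALLOC][21-39 ALLOC][40-57 FREE]

Answer: [0-3 ALLOC][4-20 ALLOC][21-39 ALLOC][40-57 FREE]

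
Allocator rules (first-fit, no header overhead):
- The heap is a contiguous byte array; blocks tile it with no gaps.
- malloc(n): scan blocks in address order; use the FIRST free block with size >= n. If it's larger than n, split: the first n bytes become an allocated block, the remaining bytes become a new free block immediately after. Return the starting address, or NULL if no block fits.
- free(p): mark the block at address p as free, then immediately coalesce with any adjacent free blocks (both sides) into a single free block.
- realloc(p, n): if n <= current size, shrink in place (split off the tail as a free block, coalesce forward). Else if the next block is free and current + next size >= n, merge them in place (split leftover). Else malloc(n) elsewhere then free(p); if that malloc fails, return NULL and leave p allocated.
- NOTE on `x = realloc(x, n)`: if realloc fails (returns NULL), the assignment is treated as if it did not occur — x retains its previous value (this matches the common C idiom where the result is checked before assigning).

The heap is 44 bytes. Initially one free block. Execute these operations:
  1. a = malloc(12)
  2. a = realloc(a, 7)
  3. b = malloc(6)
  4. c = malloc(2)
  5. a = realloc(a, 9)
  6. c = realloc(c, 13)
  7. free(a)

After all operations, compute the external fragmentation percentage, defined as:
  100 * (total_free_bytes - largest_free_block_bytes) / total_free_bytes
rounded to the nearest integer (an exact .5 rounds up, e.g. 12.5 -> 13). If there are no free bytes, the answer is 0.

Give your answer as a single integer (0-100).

Op 1: a = malloc(12) -> a = 0; heap: [0-11 ALLOC][12-43 FREE]
Op 2: a = realloc(a, 7) -> a = 0; heap: [0-6 ALLOC][7-43 FREE]
Op 3: b = malloc(6) -> b = 7; heap: [0-6 ALLOC][7-12 ALLOC][13-43 FREE]
Op 4: c = malloc(2) -> c = 13; heap: [0-6 ALLOC][7-12 ALLOC][13-14 ALLOC][15-43 FREE]
Op 5: a = realloc(a, 9) -> a = 15; heap: [0-6 FREE][7-12 ALLOC][13-14 ALLOC][15-23 ALLOC][24-43 FREE]
Op 6: c = realloc(c, 13) -> c = 24; heap: [0-6 FREE][7-12 ALLOC][13-14 FREE][15-23 ALLOC][24-36 ALLOC][37-43 FREE]
Op 7: free(a) -> (freed a); heap: [0-6 FREE][7-12 ALLOC][13-23 FREE][24-36 ALLOC][37-43 FREE]
Free blocks: [7 11 7] total_free=25 largest=11 -> 100*(25-11)/25 = 1400/25 = 56

Answer: 56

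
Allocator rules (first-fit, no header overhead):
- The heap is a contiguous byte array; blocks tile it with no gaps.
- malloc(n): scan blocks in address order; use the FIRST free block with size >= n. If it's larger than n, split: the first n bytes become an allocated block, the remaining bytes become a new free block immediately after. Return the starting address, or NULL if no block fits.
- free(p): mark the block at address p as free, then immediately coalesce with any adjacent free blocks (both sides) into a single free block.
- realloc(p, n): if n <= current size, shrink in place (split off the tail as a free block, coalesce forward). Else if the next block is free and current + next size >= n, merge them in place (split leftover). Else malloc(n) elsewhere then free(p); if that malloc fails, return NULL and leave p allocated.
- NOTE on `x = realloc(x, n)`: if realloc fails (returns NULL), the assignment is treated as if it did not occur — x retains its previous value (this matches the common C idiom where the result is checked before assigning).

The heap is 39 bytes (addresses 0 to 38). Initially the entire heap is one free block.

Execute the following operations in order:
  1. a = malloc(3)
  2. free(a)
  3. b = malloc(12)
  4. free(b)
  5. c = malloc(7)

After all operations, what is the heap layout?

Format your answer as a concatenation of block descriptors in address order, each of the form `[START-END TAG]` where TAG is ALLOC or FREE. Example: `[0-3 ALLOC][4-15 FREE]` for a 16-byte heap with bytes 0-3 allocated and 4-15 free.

Op 1: a = malloc(3) -> a = 0; heap: [0-2 ALLOC][3-38 FREE]
Op 2: free(a) -> (freed a); heap: [0-38 FREE]
Op 3: b = malloc(12) -> b = 0; heap: [0-11 ALLOC][12-38 FREE]
Op 4: free(b) -> (freed b); heap: [0-38 FREE]
Op 5: c = malloc(7) -> c = 0; heap: [0-6 ALLOC][7-38 FREE]

Answer: [0-6 ALLOC][7-38 FREE]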